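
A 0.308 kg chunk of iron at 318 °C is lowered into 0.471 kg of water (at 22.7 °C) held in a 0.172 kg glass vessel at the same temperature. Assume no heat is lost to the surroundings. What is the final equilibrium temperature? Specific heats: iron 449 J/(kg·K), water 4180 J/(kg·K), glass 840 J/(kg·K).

T_f ≈ 40.8 °C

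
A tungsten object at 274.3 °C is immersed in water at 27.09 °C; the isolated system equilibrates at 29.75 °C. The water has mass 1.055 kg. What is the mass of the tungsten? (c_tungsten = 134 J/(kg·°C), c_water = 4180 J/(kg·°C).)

m ≈ 0.358 kg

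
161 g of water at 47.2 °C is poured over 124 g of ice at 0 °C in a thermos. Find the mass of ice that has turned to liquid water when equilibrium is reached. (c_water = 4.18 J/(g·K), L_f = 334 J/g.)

m_melted ≈ 95.1 g

Water can give up m c ΔT = 161×4.18×47.2 = 31765 J before reaching 0 °C.
Melting all 124 g of ice would need 124×334 = 41416 J.
Since 31765 < 41416 J, not all the ice melts; equilibrium is at 0 °C.
Mass melted = 31765/334 ≈ 95.1 g.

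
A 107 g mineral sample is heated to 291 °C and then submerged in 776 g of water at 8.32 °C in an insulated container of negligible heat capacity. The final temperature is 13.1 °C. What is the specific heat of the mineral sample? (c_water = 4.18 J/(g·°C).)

c ≈ 0.521 J/(g·°C)

Net heat exchanged in the isolated system is zero:
107×c×(13.1 − 291) + 776×4.18×(13.1 − 8.32) = 0
-29735 c = -15505
c = -15505/-29735 ≈ 0.5214 J/(g·°C)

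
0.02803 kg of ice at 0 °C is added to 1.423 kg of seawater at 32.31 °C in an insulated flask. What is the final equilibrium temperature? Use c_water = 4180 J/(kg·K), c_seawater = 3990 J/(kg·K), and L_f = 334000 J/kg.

T_f ≈ 30.0 °C

Energy conservation, ΣQ = 0:
fusion: m_ice L_f = 0.02803·334000 = 9362; meltwater 0→T: 0.02803·4180·T = 117.17 T; seawater cools: 1.423·3990·(T − 32.31) = 5677.8(T − 32.31)
5794.9 T = 183449 − 9362 = 174087
T ≈ 30.04 °C. Since T > 0 °C, the all-ice-melts assumption holds.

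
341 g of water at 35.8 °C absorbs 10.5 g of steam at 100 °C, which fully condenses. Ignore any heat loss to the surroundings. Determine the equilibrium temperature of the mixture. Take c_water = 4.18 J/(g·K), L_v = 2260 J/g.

T_f ≈ 53.9 °C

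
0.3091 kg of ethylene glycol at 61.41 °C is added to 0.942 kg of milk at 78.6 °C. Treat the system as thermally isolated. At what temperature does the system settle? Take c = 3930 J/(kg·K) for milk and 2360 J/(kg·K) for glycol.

T_f ≈ 75.8 °C

Taking heat into each body as positive, Σ m c ΔT = 0:
0.942*3930*(T − 78.6) + 0.3091*2360*(T − 61.41) = 0
3702.1(T − 78.6) + 729.48(T − 61.41) = 0
(3702.1 + 729.48) T = 3702.1*78.6 + 729.48*61.41
T = 335779/4431.5 ≈ 75.77 °C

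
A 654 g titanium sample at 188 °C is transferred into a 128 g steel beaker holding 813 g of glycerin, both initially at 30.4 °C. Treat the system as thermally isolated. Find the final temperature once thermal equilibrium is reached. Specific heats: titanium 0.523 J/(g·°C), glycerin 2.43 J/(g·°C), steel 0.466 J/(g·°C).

Setting the total heat transfer to zero:
654*0.523*(T − 188) + 813*2.43*(T − 30.4) + 128*0.466*(T − 30.4) = 0
342.04(T − 188) + 1975.6(T − 30.4) + 59.65(T − 30.4) = 0
(342.04 + 1975.6 + 59.65) T = 342.04*188 + 1975.6*30.4 + 59.65*30.4
T ≈ 53.08 °C

T_f ≈ 53.1 °C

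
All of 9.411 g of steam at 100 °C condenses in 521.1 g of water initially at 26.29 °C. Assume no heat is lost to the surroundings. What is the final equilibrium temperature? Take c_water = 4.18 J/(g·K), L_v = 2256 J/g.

T_f ≈ 37.2 °C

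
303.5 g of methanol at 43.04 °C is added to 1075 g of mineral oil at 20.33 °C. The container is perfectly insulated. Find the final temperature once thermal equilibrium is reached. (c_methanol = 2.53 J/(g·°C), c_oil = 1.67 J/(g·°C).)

|Q_methanol| = |Q_oil|:
303.5×2.53×(43.04 − T) = 1075×1.67×(T − 20.33)
767.85(43.04 − T) = 1795.2(T − 20.33)
2563.1 T = 69546  ⇒  T ≈ 27.13 °C

T_f ≈ 27.1 °C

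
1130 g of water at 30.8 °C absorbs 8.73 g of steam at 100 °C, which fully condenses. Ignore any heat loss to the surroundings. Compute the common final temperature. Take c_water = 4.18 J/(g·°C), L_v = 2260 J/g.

Let T be the final temperature. ΣQ_i = 0:
condense steam: −8.73·2260 = −19730; condensate cools 100→T: 8.73·4.18·(T − 100) = 36.49(T − 100); water warms: 1130·4.18·(T − 30.8) = 4723.4(T − 30.8)
4759.9 T = 19730 + 3649.1 + 145481 = 168860
T ≈ 35.48 °C (< 100 °C, so full condensation is consistent).

T_f ≈ 35.5 °C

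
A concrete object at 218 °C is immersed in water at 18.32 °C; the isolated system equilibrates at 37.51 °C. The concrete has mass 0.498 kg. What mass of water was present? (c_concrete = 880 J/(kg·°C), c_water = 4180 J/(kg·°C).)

m ≈ 0.986 kg

Heat lost by the concrete = heat gained by the water:
0.498·880·(218 − 37.51) = m·4180·(37.51 − 18.32)
80214 m = 79098  ⇒  m ≈ 0.9861 kg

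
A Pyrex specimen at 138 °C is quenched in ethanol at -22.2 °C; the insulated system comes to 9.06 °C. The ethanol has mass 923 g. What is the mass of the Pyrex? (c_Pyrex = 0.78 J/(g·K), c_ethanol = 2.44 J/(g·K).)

m ≈ 700 g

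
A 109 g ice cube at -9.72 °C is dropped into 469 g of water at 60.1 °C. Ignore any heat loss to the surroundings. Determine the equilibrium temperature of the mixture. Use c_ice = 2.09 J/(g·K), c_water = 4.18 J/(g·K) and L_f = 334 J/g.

T_f ≈ 32.8 °C

Heat gained plus heat lost sum to zero:
warm ice to 0 °C: 109·2.09·(0 − (-9.72)) = 2214.3
  latent heat to melt: 109·334 = 36406
  meltwater 0→T: 109·4.18·T = 455.62 T
  water: 1960.4(T − 60.1)
2416 T = 117821 − 38620 = 79201
T ≈ 32.78 °C (positive, so assuming full melt was valid).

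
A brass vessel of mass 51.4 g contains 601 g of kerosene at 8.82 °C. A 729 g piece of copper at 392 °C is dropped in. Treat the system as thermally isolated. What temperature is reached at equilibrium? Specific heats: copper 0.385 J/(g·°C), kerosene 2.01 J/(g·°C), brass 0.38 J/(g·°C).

T_f ≈ 80.1 °C

T_f = Σ m_i c_i T_i / Σ m_i c_i:
T_f = (280.67×392 + 1208×8.82 + 19.53×8.82) / (280.67 + 1208 + 19.53)
    = 120848 / 1508.2 ≈ 80.13 °C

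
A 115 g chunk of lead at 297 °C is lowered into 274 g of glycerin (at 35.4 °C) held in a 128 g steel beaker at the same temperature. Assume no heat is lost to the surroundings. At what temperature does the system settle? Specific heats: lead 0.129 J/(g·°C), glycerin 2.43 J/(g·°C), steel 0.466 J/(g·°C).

T_f ≈ 40.6 °C

Energy conservation, ΣQ = 0:
115*0.129*(T − 297) + 274*2.43*(T − 35.4) + 128*0.466*(T − 35.4) = 0
740.3 T = 30088
T ≈ 40.64 °C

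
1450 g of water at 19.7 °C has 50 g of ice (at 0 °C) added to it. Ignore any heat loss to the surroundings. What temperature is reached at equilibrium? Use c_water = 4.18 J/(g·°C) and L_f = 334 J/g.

T_f ≈ 16.4 °C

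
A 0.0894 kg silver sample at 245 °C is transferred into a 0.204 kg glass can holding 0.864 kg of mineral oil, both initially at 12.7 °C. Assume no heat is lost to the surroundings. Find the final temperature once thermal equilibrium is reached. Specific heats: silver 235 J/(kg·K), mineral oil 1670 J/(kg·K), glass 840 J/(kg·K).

T_f ≈ 15.7 °C

T_f = Σ m_i c_i T_i / Σ m_i c_i:
T_f = (21.01×245 + 1442.9×12.7 + 171.36×12.7) / (21.01 + 1442.9 + 171.36)
    = 25648 / 1635.2 ≈ 15.68 °C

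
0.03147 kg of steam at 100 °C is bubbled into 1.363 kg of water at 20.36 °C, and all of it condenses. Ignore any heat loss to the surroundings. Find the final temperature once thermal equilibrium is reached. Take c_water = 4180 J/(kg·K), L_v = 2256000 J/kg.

T_f ≈ 34.3 °C

Energy conservation, ΣQ = 0:
steam→water at 100 °C releases m L_v = 0.03147·2256000 = 70996; condensate cools 100→T: 0.03147·4180·(T − 100) = 131.54(T − 100); original water: 5697.3(T − 20.36)
5828.9 T = 70996 + 13154 + 115998 = 200149
T ≈ 34.34 °C, under the boiling point, so the assumption holds.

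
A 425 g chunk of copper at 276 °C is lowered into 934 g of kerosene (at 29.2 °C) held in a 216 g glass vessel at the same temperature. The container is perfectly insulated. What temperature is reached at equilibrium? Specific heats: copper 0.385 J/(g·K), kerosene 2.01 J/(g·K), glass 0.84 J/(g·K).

T_f ≈ 47.4 °C

Net heat exchanged in the isolated system is zero:
425×0.385×(T − 276) + 934×2.01×(T − 29.2) + 216×0.84×(T − 29.2) = 0
(163.62 + 1877.3 + 181.44) T = 163.62×276 + 1877.3×29.2 + 181.44×29.2
T ≈ 47.37 °C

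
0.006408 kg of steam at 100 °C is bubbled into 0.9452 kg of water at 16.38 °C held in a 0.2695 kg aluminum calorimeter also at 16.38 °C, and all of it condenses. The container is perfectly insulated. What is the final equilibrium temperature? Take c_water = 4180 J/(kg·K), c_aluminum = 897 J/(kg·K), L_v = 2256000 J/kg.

Taking heat into each body as positive, Σ m c ΔT = 0:
latent heat released on condensation: 0.006408·2256000 = 14456; condensed water 100 °C→T: 26.79(T − 100); original water: 3950.9(T − 16.38); cup: 241.74(T − 16.38)
4219.5 T = 14456 + 2678.5 + 68676 = 85811
T ≈ 20.34 °C, under the boiling point, so the assumption holds.

T_f ≈ 20.3 °C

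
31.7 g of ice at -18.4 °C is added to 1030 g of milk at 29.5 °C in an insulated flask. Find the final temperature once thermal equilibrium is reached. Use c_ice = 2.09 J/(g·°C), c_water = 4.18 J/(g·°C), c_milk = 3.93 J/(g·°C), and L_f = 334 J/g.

T_f ≈ 25.7 °C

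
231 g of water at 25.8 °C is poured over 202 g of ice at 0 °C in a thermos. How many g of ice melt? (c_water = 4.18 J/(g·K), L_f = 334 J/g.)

Cooling the water to 0 °C releases 231·4.18·25.8 = 24912 J.
Fully melting the ice requires m_ice L_f = 202·334 = 67468 J.
Since 24912 < 67468 J, not all the ice melts; equilibrium is at 0 °C.
Mass melted = 24912/334 ≈ 74.59 g.

m_melted ≈ 74.6 g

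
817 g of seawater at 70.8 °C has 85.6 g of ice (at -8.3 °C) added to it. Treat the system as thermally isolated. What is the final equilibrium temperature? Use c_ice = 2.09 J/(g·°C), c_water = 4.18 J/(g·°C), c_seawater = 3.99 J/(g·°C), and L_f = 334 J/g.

Energy balance with sensible and latent terms:
warm ice to 0 °C: 85.6·2.09·(0 − (-8.3)) = 1484.9; fusion: m_ice L_f = 85.6·334 = 28590; meltwater 0→T: 85.6·4.18·T = 357.81 T; seawater: 3259.8(T − 70.8)
3617.6 T = 230796 − 30075 = 200721
T ≈ 55.48 °C (positive, so assuming full melt was valid).

T_f ≈ 55.5 °C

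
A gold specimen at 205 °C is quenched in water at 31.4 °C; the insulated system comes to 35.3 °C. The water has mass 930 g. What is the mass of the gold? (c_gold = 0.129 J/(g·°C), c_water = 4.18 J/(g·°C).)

m ≈ 693 g

|Q_gold| = |Q_water|:
m·0.129·(205 − 35.3) = 930·4.18·(35.3 − 31.4)
21.89 m = 15161  ⇒  m ≈ 692.6 g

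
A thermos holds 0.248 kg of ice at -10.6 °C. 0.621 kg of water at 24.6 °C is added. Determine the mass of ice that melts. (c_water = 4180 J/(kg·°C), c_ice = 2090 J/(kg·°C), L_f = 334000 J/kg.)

Water can give up m c ΔT = 0.621·4180·24.6 = 63856 J before reaching 0 °C.
Of that, 0.248·2090·10.6 = 5494.2 J goes to bring the ice to 0 °C, leaving 58362 J.
Fully melting the ice requires m_ice L_f = 0.248·334000 = 82832 J.
Since 58362 < 82832 J, not all the ice melts; equilibrium is at 0 °C.
m_melt = 58362 / L_f = 0.1747 kg.

m_melted ≈ 0.175 kg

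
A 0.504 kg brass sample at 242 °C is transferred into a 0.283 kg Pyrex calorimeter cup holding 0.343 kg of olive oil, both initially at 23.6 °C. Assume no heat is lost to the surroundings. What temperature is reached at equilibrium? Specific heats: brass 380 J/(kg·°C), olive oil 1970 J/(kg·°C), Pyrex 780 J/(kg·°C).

T_f ≈ 62.0 °C

Taking heat into each body as positive, Σ m c ΔT = 0:
0.504×380×(T − 242) + 0.343×1970×(T − 23.6) + 0.283×780×(T − 23.6) = 0
191.52(T − 242) + 675.71(T − 23.6) + 220.74(T − 23.6) = 0
1088 T = 67504
T = 67504 / 1088 = 62 °C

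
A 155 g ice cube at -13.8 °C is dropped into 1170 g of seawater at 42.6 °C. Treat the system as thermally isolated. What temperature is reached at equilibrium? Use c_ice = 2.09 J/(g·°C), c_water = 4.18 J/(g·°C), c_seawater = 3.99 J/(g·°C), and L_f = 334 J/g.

T_f ≈ 26.8 °C

Taking heat into each body as positive, Σ m c ΔT = 0:
ice -13.8→0 °C: 155×2.09×13.8 = 4470.5; melt ice: 155×334 = 51770; warm the meltwater: 647.9 T; seawater: 4668.3(T − 42.6)
5316.2 T = 198870 − 56241 = 142629
T ≈ 26.83 °C — above 0 °C, consistent with complete melting.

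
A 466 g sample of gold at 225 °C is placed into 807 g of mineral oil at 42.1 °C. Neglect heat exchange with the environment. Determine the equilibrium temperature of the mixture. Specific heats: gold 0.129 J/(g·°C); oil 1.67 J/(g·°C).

T_f ≈ 49.9 °C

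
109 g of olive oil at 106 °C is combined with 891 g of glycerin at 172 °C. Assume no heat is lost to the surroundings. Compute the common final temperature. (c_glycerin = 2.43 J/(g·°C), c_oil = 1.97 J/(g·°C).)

Set heat shed by the hot body equal to heat absorbed by the cold body:
891×2.43×(172 − T) = 109×1.97×(T − 106)
2165.1(172 − T) = 214.73(T − 106)
2379.9 T = 395164  ⇒  T ≈ 166.04 °C

T_f ≈ 166.0 °C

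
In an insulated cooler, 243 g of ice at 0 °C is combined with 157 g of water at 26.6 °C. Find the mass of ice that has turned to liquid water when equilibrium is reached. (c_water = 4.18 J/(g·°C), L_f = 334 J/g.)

m_melted ≈ 52.3 g

Heat available from the water dropping to 0 °C: 157×4.18×26.6 = 17457 J.
Melting all 243 g of ice would need 243×334 = 81162 J.
Since 17457 < 81162 J, not all the ice melts; equilibrium is at 0 °C.
m_melted×334 = 17457  ⇒  m_melted ≈ 52.27 g.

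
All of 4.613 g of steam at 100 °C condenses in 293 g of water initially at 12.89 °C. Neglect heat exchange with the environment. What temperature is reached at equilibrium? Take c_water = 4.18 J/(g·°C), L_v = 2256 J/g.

T_f ≈ 22.6 °C

Heat gained plus heat lost sum to zero:
latent heat released on condensation: 4.613·2256 = 10407
  condensate cools 100→T: 4.613·4.18·(T − 100) = 19.28(T − 100)
  original water: 1224.7(T − 12.89)
1244 T = 10407 + 1928.2 + 15787 = 28122
T ≈ 22.61 °C — below 100 °C, confirming all the steam condensed.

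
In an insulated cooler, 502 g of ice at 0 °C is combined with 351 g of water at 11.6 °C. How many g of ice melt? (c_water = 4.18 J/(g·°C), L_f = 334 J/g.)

Water can give up m c ΔT = 351·4.18·11.6 = 17019 J before reaching 0 °C.
To melt every bit of ice: 502·334 = 167668 J.
Since 17019 < 167668 J, not all the ice melts; equilibrium is at 0 °C.
m_melted·334 = 17019  ⇒  m_melted ≈ 50.96 g.

m_melted ≈ 51 g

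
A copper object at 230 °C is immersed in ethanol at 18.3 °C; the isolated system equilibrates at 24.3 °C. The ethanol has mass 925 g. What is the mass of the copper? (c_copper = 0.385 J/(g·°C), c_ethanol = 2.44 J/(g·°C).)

Setting the total heat transfer to zero:
m·0.385·(24.3 − 230) + 925·2.44·(24.3 − 18.3) = 0
-79.19 m = -13542
m = -13542/-79.19 ≈ 171 g

m ≈ 171 g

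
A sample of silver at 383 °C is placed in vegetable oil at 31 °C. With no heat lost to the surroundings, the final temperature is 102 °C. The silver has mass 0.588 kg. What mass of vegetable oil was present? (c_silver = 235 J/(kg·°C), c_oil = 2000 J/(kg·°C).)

m ≈ 0.273 kg

Conservation of energy gives ΣQ = 0:
0.588×235×(102 − 383) + m×2000×(102 − 31) = 0
142000 m = 38829
m = 38829/142000 ≈ 0.2734 kg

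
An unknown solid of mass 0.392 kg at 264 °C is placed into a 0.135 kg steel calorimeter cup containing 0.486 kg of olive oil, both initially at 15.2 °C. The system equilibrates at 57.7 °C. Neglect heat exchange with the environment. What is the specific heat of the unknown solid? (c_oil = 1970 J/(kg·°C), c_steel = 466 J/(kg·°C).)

c ≈ 536 J/(kg·°C)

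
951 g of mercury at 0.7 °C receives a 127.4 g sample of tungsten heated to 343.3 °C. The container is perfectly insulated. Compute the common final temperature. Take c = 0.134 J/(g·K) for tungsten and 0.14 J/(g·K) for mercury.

T_f ≈ 39.6 °C

Conservation of energy gives ΣQ = 0:
127.4*0.134*(T − 343.3) + 951*0.14*(T − 0.7) = 0
150.21 T = 5953.9
T ≈ 39.64 °C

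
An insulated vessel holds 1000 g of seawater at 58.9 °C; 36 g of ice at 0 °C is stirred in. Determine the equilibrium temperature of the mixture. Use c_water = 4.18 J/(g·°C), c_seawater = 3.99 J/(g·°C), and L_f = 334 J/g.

Energy conservation, ΣQ = 0:
melt ice: 36·334 = 12024; meltwater 0→T: 36·4.18·T = 150.48 T; seawater cools: 1000·3.99·(T − 58.9) = 3990(T − 58.9)
4140.5 T = 235011 − 12024 = 222987
T ≈ 53.86 °C — above 0 °C, consistent with complete melting.

T_f ≈ 53.9 °C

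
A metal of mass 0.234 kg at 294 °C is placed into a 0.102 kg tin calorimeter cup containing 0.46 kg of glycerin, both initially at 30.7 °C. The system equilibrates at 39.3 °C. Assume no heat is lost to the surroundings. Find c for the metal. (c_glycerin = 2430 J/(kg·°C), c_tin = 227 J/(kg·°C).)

c ≈ 165 J/(kg·°C)

Energy conservation, ΣQ = 0:
0.234×c×(39.3 − 294) + 0.46×2430×(39.3 − 30.7) + 0.102×227×(39.3 − 30.7) = 0
-59.6 c = -9812.2
c = -9812.2/-59.6 ≈ 164.6 J/(kg·°C)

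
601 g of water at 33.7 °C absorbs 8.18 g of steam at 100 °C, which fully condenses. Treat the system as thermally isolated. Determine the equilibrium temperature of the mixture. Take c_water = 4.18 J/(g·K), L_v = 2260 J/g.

T_f ≈ 41.9 °C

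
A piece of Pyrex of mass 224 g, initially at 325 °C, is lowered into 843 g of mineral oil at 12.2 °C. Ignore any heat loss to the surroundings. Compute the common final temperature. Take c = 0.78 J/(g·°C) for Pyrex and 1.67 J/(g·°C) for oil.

T_f ≈ 46.7 °C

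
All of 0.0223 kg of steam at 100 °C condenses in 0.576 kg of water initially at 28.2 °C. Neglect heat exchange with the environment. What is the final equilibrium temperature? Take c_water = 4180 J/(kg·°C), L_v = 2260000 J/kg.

T_f ≈ 51.0 °C

Net heat exchanged in the isolated system is zero:
condense steam: −0.0223×2260000 = −50398
  condensed water 100 °C→T: 93.21(T − 100)
  original water: 2407.7(T − 28.2)
2500.9 T = 50398 + 9321.4 + 67897 = 127616
T ≈ 51.03 °C, under the boiling point, so the assumption holds.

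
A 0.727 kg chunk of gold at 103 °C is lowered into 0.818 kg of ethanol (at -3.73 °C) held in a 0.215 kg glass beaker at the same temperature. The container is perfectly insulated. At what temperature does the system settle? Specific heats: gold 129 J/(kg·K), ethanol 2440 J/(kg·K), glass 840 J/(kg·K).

T_f ≈ 0.7 °C

Heat gained plus heat lost sum to zero:
0.727×129×(T − 103) + 0.818×2440×(T − (-3.73)) + 0.215×840×(T − (-3.73)) = 0
2270.3 T = 1541.2
T = 1541.2 / 2270.3 = 0.679 °C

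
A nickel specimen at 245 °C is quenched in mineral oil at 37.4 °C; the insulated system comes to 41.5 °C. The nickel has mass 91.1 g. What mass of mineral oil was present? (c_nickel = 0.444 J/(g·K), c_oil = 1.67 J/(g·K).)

m ≈ 1200 g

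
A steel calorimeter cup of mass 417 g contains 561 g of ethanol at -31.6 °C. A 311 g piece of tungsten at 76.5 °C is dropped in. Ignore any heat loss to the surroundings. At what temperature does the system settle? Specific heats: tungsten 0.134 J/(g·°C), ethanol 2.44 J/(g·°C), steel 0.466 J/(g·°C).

T_f ≈ -28.8 °C

With ΣQ=0 the equilibrium temperature is the m·c-weighted mean:
T_f = (41.67×76.5 + 1368.8×(-31.6) + 194.32×(-31.6)) / (41.67 + 1368.8 + 194.32)
    = -46208 / 1604.8 ≈ -28.79 °C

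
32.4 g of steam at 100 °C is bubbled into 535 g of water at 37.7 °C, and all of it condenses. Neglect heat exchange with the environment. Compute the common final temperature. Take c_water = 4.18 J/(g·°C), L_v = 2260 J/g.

Let T be the final temperature. ΣQ_i = 0:
steam→water at 100 °C releases m L_v = 32.4×2260 = 73224; condensed water 100 °C→T: 135.43(T − 100); water warms: 535×4.18×(T − 37.7) = 2236.3(T − 37.7)
2371.7 T = 73224 + 13543 + 84309 = 171076
T ≈ 72.13 °C (< 100 °C, so full condensation is consistent).

T_f ≈ 72.1 °C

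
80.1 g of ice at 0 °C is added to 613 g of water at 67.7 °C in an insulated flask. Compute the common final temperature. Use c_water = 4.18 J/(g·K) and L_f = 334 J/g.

T_f ≈ 50.6 °C

Let T be the final temperature. ΣQ_i = 0:
fusion: m_ice L_f = 80.1·334 = 26753
  warm the meltwater: 334.82 T
  water cools: 613·4.18·(T − 67.7) = 2562.3(T − 67.7)
2897.2 T = 173470 − 26753 = 146717
T ≈ 50.64 °C — above 0 °C, consistent with complete melting.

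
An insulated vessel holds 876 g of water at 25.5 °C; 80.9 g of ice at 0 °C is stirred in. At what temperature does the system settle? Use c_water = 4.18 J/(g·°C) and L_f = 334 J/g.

Setting the total heat transfer to zero:
melt ice: 80.9×334 = 27021; warm the meltwater: 338.16 T; water: 3661.7(T − 25.5)
3999.8 T = 93373 − 27021 = 66352
T ≈ 16.59 °C (positive, so assuming full melt was valid).

T_f ≈ 16.6 °C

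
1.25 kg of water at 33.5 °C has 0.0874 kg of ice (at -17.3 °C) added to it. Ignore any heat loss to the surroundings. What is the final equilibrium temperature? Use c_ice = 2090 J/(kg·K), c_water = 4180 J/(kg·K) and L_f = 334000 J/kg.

T_f ≈ 25.5 °C

Setting the total heat transfer to zero:
warm ice to 0 °C: 0.0874×2090×(0 − (-17.3)) = 3160.1; latent heat to melt: 0.0874×334000 = 29192; meltwater 0→T: 0.0874×4180×T = 365.33 T; water: 5225(T − 33.5)
5590.3 T = 175038 − 32352 = 142686
T ≈ 25.52 °C. Since T > 0 °C, the all-ice-melts assumption holds.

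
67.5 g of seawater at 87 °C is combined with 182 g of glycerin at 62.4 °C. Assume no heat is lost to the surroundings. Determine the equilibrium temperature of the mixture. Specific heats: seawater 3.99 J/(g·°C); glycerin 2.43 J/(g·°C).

T_f ≈ 71.7 °C

Heat gained plus heat lost sum to zero:
67.5*3.99*(T − 87) + 182*2.43*(T − 62.4) = 0
(269.32 + 442.26) T = 269.32*87 + 442.26*62.4
T = 51028/711.59 ≈ 71.71 °C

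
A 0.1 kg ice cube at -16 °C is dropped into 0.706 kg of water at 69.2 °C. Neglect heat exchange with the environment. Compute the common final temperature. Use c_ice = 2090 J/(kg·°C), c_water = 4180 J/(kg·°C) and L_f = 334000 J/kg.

Energy balance with sensible and latent terms:
ice -16→0 °C: 0.1·2090·16 = 3344; melt ice: 0.1·334000 = 33400; meltwater 0→T: 0.1·4180·T = 418 T; water cools: 0.706·4180·(T − 69.2) = 2951.1(T − 69.2)
3369.1 T = 204215 − 36744 = 167471
T ≈ 49.71 °C (positive, so assuming full melt was valid).

T_f ≈ 49.7 °C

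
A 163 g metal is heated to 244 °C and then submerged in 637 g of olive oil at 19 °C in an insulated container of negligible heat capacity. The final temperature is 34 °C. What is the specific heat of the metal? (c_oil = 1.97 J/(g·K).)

Net heat exchanged in the isolated system is zero:
163·c·(34 − 244) + 637·1.97·(34 − 19) = 0
-34230 c = -18823
c = -18823/-34230 ≈ 0.5499 J/(g·K)

c ≈ 0.55 J/(g·K)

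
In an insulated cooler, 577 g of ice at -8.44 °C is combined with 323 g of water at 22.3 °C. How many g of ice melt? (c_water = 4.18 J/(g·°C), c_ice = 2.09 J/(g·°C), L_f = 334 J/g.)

Heat available from the water dropping to 0 °C: 323·4.18·22.3 = 30108 J.
Warming the ice to 0 °C takes 577·2.09·8.44 = 10178 J, leaving 19930 J for melting.
Fully melting the ice requires m_ice L_f = 577·334 = 192718 J.
Since 19930 < 192718 J, not all the ice melts; equilibrium is at 0 °C.
m_melt = 19930 / L_f = 59.67 g.

m_melted ≈ 59.7 g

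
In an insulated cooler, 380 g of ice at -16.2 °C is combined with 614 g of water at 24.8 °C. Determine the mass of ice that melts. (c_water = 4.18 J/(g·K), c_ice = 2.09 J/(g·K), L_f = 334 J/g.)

m_melted ≈ 152 g

Water can give up m c ΔT = 614·4.18·24.8 = 63650 J before reaching 0 °C.
Of that, 380·2.09·16.2 = 12866 J goes to bring the ice to 0 °C, leaving 50784 J.
To melt every bit of ice: 380·334 = 126920 J.
50784 J < 126920 J, so only part of the ice melts and the system sits at 0 °C.
Mass melted = 50784/334 ≈ 152 g.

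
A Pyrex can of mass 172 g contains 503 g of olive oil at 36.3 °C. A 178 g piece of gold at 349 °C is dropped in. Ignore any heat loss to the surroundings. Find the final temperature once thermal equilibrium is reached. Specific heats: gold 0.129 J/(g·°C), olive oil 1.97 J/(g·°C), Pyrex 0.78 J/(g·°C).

Energy conservation, ΣQ = 0:
178*0.129*(T − 349) + 503*1.97*(T − 36.3) + 172*0.78*(T − 36.3) = 0
1148 T = 48854
T ≈ 42.55 °C

T_f ≈ 42.6 °C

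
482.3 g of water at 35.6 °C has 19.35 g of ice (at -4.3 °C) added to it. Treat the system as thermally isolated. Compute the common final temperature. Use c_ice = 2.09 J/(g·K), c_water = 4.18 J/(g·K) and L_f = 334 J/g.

T_f ≈ 31.1 °C

Sum of m c ΔT and latent-heat terms is zero:
warm ice to 0 °C: 19.35·2.09·(0 − (-4.3)) = 173.9
  latent heat to melt: 19.35·334 = 6462.9
  meltwater 0→T: 19.35·4.18·T = 80.88 T
  water cools: 482.3·4.18·(T − 35.6) = 2016(T − 35.6)
2096.9 T = 71770 − 6636.8 = 65133
T ≈ 31.06 °C. Since T > 0 °C, the all-ice-melts assumption holds.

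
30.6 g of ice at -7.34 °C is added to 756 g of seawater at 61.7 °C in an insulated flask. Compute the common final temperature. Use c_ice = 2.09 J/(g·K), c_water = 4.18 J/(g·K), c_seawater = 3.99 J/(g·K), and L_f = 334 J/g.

Conservation of energy gives ΣQ = 0:
warm ice to 0 °C: 30.6×2.09×(0 − (-7.34)) = 469.42; melt ice: 30.6×334 = 10220; meltwater 0→T: 30.6×4.18×T = 127.91 T; seawater cools: 756×3.99×(T − 61.7) = 3016.4(T − 61.7)
3144.3 T = 186114 − 10690 = 175425
T ≈ 55.79 °C. Since T > 0 °C, the all-ice-melts assumption holds.

T_f ≈ 55.8 °C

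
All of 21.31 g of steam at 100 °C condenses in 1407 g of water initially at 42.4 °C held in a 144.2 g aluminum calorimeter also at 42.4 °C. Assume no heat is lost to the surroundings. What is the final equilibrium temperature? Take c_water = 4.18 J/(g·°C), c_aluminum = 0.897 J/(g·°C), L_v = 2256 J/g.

T_f ≈ 51.1 °C

Net heat exchanged in the isolated system is zero:
steam→water at 100 °C releases m L_v = 21.31·2256 = 48075
  condensate cools 100→T: 21.31·4.18·(T − 100) = 89.08(T − 100)
  water warms: 1407·4.18·(T − 42.4) = 5881.3(T − 42.4)
  aluminum cup: 144.2·0.897·(T − 42.4) = 129.35(T − 42.4)
6099.7 T = 48075 + 8907.6 + 254850 = 311833
T ≈ 51.12 °C (< 100 °C, so full condensation is consistent).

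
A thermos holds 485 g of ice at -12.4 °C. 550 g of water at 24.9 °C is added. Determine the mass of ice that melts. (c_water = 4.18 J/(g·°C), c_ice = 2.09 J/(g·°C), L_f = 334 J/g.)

m_melted ≈ 134 g

Heat available from the water dropping to 0 °C: 550·4.18·24.9 = 57245 J.
Warming the ice to 0 °C takes 485·2.09·12.4 = 12569 J, leaving 44676 J for melting.
Melting all 485 g of ice would need 485·334 = 161990 J.
44676 J < 161990 J, so only part of the ice melts and the system sits at 0 °C.
Mass melted = 44676/334 ≈ 133.8 g.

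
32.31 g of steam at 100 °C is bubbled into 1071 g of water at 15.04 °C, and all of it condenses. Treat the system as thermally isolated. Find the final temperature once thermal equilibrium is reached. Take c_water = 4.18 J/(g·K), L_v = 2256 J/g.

T_f ≈ 33.3 °C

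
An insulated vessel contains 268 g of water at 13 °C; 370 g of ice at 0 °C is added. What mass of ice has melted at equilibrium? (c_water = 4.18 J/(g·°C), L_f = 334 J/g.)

Water can give up m c ΔT = 268×4.18×13 = 14563 J before reaching 0 °C.
Melting all 370 g of ice would need 370×334 = 123580 J.
That's not enough to melt it all — equilibrium is at 0 °C with ice remaining.
m_melted×334 = 14563  ⇒  m_melted ≈ 43.6 g.

m_melted ≈ 43.6 g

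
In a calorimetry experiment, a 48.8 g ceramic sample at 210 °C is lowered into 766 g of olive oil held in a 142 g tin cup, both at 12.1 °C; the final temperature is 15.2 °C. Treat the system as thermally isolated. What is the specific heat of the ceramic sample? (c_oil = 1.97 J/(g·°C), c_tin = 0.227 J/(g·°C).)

c ≈ 0.503 J/(g·°C)

Heat gained plus heat lost sum to zero:
48.8·c·(15.2 − 210) + 766·1.97·(15.2 − 12.1) + 142·0.227·(15.2 − 12.1) = 0
-9506.2 c = -4777.9
c = -4777.9/-9506.2 ≈ 0.5026 J/(g·°C)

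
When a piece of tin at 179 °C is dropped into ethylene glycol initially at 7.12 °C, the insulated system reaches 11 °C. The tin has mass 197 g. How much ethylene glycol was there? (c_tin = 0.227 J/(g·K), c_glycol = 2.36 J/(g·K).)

m ≈ 820 g

Heat gained plus heat lost sum to zero:
197·0.227·(11 − 179) + m·2.36·(11 − 7.12) = 0
9.157 m = 7512.8
m = 7512.8/9.157 ≈ 820.5 g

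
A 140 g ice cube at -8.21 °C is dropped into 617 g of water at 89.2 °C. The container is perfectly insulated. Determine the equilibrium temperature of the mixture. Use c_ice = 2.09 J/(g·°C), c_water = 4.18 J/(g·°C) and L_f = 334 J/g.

Sum of m c ΔT and latent-heat terms is zero:
warm ice to 0 °C: 140·2.09·(0 − (-8.21)) = 2402.2
  melt ice: 140·334 = 46760
  warm the meltwater: 585.2 T
  water: 2579.1(T − 89.2)
3164.3 T = 230052 − 49162 = 180890
T ≈ 57.17 °C. Since T > 0 °C, the all-ice-melts assumption holds.

T_f ≈ 57.2 °C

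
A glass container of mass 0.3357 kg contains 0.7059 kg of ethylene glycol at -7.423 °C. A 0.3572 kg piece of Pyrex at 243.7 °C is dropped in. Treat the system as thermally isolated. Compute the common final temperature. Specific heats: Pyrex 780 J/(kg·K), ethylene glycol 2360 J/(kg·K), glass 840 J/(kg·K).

Setting the total heat transfer to zero:
0.3572×780×(T − 243.7) + 0.7059×2360×(T − (-7.423)) + 0.3357×840×(T − (-7.423)) = 0
278.62(T − 243.7) + 1665.9(T − (-7.423)) + 281.99(T − (-7.423)) = 0
(278.62 + 1665.9 + 281.99) T = 278.62×243.7 + 1665.9×(-7.423) + 281.99×(-7.423)
T = 53439 / 2226.5 = 24 °C

T_f ≈ 24.0 °C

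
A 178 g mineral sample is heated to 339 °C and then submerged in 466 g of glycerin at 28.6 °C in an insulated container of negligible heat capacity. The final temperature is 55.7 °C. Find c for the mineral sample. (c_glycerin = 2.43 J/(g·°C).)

c ≈ 0.609 J/(g·°C)

Let T be the final temperature. ΣQ_i = 0:
178·c·(55.7 − 339) + 466·2.43·(55.7 − 28.6) = 0
-50427 c = -30687
c = -30687/-50427 ≈ 0.6085 J/(g·°C)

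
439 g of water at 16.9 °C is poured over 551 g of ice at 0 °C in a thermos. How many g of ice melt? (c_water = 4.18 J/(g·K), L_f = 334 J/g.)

m_melted ≈ 92.8 g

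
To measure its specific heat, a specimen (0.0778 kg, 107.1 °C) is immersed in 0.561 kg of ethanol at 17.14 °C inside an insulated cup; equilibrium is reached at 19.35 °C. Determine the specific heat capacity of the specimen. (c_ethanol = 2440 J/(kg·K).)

c ≈ 443 J/(kg·K)

Heat lost by the specimen = heat gained by the ethanol:
0.0778×c×(107.1 − 19.35) = 0.561×2440×(19.35 − 17.14)
6.827 c = 3025.1  ⇒  c ≈ 443.1 J/(kg·K)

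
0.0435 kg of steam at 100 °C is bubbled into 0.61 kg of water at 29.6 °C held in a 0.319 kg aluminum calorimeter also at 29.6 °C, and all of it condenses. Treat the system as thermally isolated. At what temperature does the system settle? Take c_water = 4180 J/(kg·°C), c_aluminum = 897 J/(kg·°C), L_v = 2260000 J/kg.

T_f ≈ 66.4 °C

Taking heat into each body as positive, Σ m c ΔT = 0:
latent heat released on condensation: 0.0435·2260000 = 98310
  condensate cools 100→T: 0.0435·4180·(T − 100) = 181.83(T − 100)
  original water: 2549.8(T − 29.6)
  aluminum cup: 0.319·897·(T − 29.6) = 286.14(T − 29.6)
3017.8 T = 98310 + 18183 + 83944 = 200437
T ≈ 66.42 °C, under the boiling point, so the assumption holds.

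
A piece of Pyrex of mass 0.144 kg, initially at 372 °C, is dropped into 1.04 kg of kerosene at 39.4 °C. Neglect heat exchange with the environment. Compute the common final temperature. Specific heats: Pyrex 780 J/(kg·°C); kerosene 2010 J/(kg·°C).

T_f ≈ 56.4 °C

Conservation of energy gives ΣQ = 0:
0.144*780*(T − 372) + 1.04*2010*(T − 39.4) = 0
112.32(T − 372) + 2090.4(T − 39.4) = 0
(112.32 + 2090.4) T = 112.32*372 + 2090.4*39.4
T = 124145/2202.7 ≈ 56.36 °C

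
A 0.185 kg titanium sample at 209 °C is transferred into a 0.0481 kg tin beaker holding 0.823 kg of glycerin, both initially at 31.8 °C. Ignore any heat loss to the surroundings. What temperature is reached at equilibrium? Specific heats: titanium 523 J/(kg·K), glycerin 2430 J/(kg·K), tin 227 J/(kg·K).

T_f ≈ 39.9 °C

T_f is the heat-capacity-weighted average of the initial temperatures:
T_f = (96.75×209 + 1999.9×31.8 + 10.92×31.8) / (96.75 + 1999.9 + 10.92)
    = 84166 / 2107.6 ≈ 39.93 °C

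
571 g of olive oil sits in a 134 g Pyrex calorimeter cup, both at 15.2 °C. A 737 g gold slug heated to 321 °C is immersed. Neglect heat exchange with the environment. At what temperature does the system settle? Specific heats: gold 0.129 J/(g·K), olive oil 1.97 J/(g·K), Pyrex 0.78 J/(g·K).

Conservation of energy gives ΣQ = 0:
737*0.129*(T − 321) + 571*1.97*(T − 15.2) + 134*0.78*(T − 15.2) = 0
95.07(T − 321) + 1124.9(T − 15.2) + 104.52(T − 15.2) = 0
(95.07 + 1124.9 + 104.52) T = 95.07*321 + 1124.9*15.2 + 104.52*15.2
T ≈ 37.15 °C

T_f ≈ 37.2 °C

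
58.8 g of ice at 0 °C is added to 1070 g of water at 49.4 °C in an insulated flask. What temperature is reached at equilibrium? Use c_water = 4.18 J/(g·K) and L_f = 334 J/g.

Net heat exchanged in the isolated system is zero:
melt ice: 58.8×334 = 19639; meltwater 0→T: 58.8×4.18×T = 245.78 T; water: 4472.6(T − 49.4)
4718.4 T = 220946 − 19639 = 201307
T ≈ 42.66 °C. Since T > 0 °C, the all-ice-melts assumption holds.

T_f ≈ 42.7 °C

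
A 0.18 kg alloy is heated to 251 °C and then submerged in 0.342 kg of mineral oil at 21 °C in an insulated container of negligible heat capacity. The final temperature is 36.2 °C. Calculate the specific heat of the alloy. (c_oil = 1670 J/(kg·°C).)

c ≈ 225 J/(kg·°C)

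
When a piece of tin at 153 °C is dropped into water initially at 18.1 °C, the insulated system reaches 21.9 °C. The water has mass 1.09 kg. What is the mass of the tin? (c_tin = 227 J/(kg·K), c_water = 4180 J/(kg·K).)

m ≈ 0.582 kg

Heat lost by the tin = heat gained by the water:
m×227×(153 − 21.9) = 1.09×4180×(21.9 − 18.1)
29760 m = 17314  ⇒  m ≈ 0.5818 kg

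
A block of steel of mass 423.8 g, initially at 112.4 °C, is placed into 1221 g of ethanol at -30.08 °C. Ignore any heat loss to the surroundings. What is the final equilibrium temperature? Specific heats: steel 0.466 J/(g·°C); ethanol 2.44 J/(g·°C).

T_f ≈ -21.2 °C

T_f = Σ m_i c_i T_i / Σ m_i c_i:
T_f = (197.49*112.4 + 2979.2*(-30.08)) / (197.49 + 2979.2)
    = -67418 / 3176.7 ≈ -21.22 °C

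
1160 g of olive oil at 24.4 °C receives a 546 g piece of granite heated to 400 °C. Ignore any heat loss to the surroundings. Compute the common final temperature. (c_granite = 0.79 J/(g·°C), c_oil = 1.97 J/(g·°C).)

T_f ≈ 84.0 °C

Heat lost by the granite equals heat gained by the oil:
546·0.79·(400 − T) = 1160·1.97·(T − 24.4)
431.34(400 − T) = 2285.2(T − 24.4)
2716.5 T = 228295  ⇒  T ≈ 84.04 °C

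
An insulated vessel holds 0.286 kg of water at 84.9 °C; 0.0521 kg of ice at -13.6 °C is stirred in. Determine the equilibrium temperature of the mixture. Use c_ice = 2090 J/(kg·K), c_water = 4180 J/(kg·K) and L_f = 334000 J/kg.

Setting the total heat transfer to zero:
ice -13.6→0 °C: 0.0521·2090·13.6 = 1480.9
  latent heat to melt: 0.0521·334000 = 17401
  warm the meltwater: 217.78 T
  water cools: 0.286·4180·(T − 84.9) = 1195.5(T − 84.9)
1413.3 T = 101496 − 18882 = 82614
T ≈ 58.46 °C (positive, so assuming full melt was valid).

T_f ≈ 58.5 °C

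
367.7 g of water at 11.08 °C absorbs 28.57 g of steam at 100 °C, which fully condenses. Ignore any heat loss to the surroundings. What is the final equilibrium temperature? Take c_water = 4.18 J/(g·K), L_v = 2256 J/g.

Net heat exchanged in the isolated system is zero:
condense steam: −28.57·2256 = −64454; condensed water 100 °C→T: 119.42(T − 100); water warms: 367.7·4.18·(T − 11.08) = 1537(T − 11.08)
1656.4 T = 64454 + 11942 + 17030 = 93426
T ≈ 56.40 °C (< 100 °C, so full condensation is consistent).

T_f ≈ 56.4 °C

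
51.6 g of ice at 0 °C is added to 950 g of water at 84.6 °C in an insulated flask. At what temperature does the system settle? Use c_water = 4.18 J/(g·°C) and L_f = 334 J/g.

T_f ≈ 76.1 °C

Sum of m c ΔT and latent-heat terms is zero:
melt ice: 51.6×334 = 17234
  meltwater 0→T: 51.6×4.18×T = 215.69 T
  water cools: 950×4.18×(T − 84.6) = 3971(T − 84.6)
4186.7 T = 335947 − 17234 = 318712
T ≈ 76.13 °C. Since T > 0 °C, the all-ice-melts assumption holds.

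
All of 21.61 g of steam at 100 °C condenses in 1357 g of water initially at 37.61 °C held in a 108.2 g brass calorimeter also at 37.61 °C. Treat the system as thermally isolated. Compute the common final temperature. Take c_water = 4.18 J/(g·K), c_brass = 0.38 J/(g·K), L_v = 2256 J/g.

Setting the total heat transfer to zero:
steam→water at 100 °C releases m L_v = 21.61×2256 = 48752
  condensate cools 100→T: 21.61×4.18×(T − 100) = 90.33(T − 100)
  original water: 5672.3(T − 37.61)
  cup: 41.12(T − 37.61)
5803.7 T = 48752 + 9033 + 214880 = 272665
T ≈ 46.98 °C — below 100 °C, confirming all the steam condensed.

T_f ≈ 47.0 °C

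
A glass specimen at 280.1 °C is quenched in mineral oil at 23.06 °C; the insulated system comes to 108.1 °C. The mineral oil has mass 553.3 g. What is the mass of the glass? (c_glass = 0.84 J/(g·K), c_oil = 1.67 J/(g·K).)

m ≈ 544 g

Setting the total heat transfer to zero:
m·0.84·(108.1 − 280.1) + 553.3·1.67·(108.1 − 23.06) = 0
-144.48 m = -78578
m = -78578/-144.48 ≈ 543.9 g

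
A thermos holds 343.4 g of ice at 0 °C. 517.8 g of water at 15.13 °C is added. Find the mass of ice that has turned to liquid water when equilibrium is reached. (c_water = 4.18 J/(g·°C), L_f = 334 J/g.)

m_melted ≈ 98 g

Cooling the water to 0 °C releases 517.8·4.18·15.13 = 32747 J.
Fully melting the ice requires m_ice L_f = 343.4·334 = 114696 J.
32747 J < 114696 J, so only part of the ice melts and the system sits at 0 °C.
m_melt = 32747 / L_f = 98.05 g.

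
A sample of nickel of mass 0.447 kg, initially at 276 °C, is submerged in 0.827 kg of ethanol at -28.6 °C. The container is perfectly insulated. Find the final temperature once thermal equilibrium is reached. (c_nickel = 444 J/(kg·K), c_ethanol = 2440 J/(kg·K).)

Set heat shed by the hot body equal to heat absorbed by the cold body:
0.447·444·(276 − T) = 0.827·2440·(T − (-28.6))
198.47(276 − T) = 2017.9(T − (-28.6))
2216.3 T = -2934.2  ⇒  T ≈ -1.32 °C

T_f ≈ -1.3 °C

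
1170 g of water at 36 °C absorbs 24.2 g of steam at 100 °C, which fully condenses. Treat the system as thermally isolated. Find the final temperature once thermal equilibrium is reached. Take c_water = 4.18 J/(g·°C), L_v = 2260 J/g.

Setting the total heat transfer to zero:
condense steam: −24.2·2260 = −54692; condensed water 100 °C→T: 101.16(T − 100); original water: 4890.6(T − 36)
4991.8 T = 54692 + 10116 + 176062 = 240869
T ≈ 48.25 °C, under the boiling point, so the assumption holds.

T_f ≈ 48.3 °C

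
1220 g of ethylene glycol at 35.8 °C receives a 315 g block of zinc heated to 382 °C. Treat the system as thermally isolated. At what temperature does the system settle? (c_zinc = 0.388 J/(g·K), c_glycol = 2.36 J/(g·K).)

Let T be the final temperature. ΣQ_i = 0:
315*0.388*(T − 382) + 1220*2.36*(T − 35.8) = 0
(122.22 + 2879.2) T = 122.22*382 + 2879.2*35.8
T = 149763/3001.4 ≈ 49.90 °C

T_f ≈ 49.9 °C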